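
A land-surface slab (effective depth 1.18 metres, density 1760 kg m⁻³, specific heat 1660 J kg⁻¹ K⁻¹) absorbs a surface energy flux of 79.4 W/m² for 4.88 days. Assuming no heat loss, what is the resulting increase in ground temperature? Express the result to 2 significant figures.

9.7 K

Areal heat capacity C = ρ c_p D = 1760 × 1660 × 1.18 = 3.45×10^6 J/(m²·K).
Net heat input Q = F Δt = 79.4 × (4.88 days × 86400 s/day) = 3.35×10^7 J/m².
ΔT = Q / C = 3.35×10^7 / 3.45×10^6 = 9.71 K.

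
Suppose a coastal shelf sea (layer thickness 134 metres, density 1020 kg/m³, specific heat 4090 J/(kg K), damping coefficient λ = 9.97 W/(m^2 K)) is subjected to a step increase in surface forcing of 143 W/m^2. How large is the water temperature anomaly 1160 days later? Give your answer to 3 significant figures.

11.9 K

Areal heat capacity C = ρ c_p D = 1020 × 4090 × 134 = 5.59×10^8 J/(m^2 K).
τ = C / λ = 5.59×10^8 / 9.97 = 5.61×10^7 s.
Equilibrium anomaly ΔT_eq = F / λ = 143 / 9.97 = 14.3 K.
t = 1160 days = 1.00×10^8 s, so t/τ = 1.79.
ΔT(t) = ΔT_eq (1 − e^(−t/τ)) = 14.3 × (1 − e^−1.79) = 11.9 K.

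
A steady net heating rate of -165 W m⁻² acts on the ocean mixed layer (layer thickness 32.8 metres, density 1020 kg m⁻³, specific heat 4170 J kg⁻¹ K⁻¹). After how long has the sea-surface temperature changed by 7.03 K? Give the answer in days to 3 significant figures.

68.8 days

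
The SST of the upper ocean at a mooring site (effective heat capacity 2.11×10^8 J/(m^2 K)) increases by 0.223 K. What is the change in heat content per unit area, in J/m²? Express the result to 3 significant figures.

4.71×10^7

Areal heat capacity C = 2.11×10^8 J/(m^2 K) (given).
ΔQ = C ΔT = 2.11×10^8 × 0.223 = 4.71×10^7 J/m².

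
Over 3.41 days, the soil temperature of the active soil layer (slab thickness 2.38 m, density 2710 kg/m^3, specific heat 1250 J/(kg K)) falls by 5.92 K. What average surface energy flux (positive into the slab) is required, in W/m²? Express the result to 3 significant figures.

Areal heat capacity C = ρ c_p D = 2710 × 1250 × 2.38 = 8.06×10^6 J/(m²·K).
Required heat per unit area: Q = C ΔT = 8.06×10^6 × -5.92 = -4.77×10^7 J/m².
Flux F = Q / Δt = -4.77×10^7 / 2.95×10^5 s = -162 W/m².

-162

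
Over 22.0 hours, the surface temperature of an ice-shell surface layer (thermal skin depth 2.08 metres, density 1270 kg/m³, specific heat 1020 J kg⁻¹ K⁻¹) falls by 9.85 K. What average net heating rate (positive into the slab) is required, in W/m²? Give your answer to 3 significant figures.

Areal heat capacity C = ρ c_p D = 1270 × 1020 × 2.08 = 2.69×10^6 J m⁻² K⁻¹.
Required heat per unit area: Q = C ΔT = 2.69×10^6 × -9.85 = -2.65×10^7 J/m².
Flux F = Q / Δt = -2.65×10^7 / 79200 s = -335 W/m².

-335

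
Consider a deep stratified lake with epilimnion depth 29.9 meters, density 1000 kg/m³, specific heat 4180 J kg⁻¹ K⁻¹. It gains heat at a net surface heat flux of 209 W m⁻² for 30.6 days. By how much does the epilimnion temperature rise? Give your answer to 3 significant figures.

4.42 K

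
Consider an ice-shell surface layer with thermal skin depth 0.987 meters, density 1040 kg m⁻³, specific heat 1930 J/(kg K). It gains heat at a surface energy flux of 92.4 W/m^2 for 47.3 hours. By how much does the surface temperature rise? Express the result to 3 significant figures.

Areal heat capacity C = ρ c_p D = 1040 × 1930 × 0.987 = 1.98×10^6 J/(m^2 K).
Net heat input Q = F Δt = 92.4 × (47.3 hours × 3600 s/hour) = 1.57×10^7 J/m².
ΔT = Q / C = 1.57×10^7 / 1.98×10^6 = 7.94 K.

7.94 K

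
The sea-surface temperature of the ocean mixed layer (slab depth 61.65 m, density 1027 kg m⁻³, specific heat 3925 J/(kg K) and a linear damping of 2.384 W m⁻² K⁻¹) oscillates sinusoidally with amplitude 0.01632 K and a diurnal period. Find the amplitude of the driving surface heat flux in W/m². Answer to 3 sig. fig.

Areal heat capacity C = ρ c_p D = 1027 × 3925 × 61.65 = 2.49×10^8 J m⁻² K⁻¹.
ω = 2π / 86400 s = 7.27×10^-5 s⁻¹.
√((Cω)² + λ²) = √((18100)² + 2.384²) = 18100 W/(m²·K).
F₀ = A × √((Cω)²+λ²) = 0.01632 × 18100 = 295 W/m².

295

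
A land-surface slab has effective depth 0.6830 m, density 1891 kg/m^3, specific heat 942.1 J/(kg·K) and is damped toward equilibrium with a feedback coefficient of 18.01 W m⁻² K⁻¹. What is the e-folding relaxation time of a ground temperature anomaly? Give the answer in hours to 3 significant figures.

Areal heat capacity C = ρ c_p D = 1891 × 942.1 × 0.6830 = 1.22×10^6 J/(m^2 K).
Relaxation time τ = C / λ = 1.22×10^6 / 18.01 = 67600 s.
In hours: 67600 s / (3600 s/hour) = 18.8 hours.

18.8 hours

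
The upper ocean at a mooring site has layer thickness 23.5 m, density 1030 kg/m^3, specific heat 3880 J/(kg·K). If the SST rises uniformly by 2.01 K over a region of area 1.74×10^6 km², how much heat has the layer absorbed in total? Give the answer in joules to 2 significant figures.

3.3×10^20 J

Areal heat capacity C = ρ c_p D = 1030 × 3880 × 23.5 = 9.39×10^7 J/(m²·K).
Heat per unit area: q = C ΔT = 9.39×10^7 × 2.01 = 1.89×10^8 J/m².
Total heat: Q = q × A = 1.89×10^8 × (1.74×10^6 × 10⁶ m²) = 3.28×10^20 J.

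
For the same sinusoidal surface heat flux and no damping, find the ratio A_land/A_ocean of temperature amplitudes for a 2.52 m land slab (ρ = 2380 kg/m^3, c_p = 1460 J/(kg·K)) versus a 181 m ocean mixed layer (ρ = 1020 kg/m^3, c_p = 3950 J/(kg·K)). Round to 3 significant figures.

83.3

C_ocean = 1020 × 3950 × 181 = 7.29×10^8 J/(m²·K).
C_land = 2380 × 1460 × 2.52 = 8.76×10^6 J/(m²·K).
Undamped amplitude ∝ 1/C, so A_land/A_ocean = C_ocean/C_land = 83.3.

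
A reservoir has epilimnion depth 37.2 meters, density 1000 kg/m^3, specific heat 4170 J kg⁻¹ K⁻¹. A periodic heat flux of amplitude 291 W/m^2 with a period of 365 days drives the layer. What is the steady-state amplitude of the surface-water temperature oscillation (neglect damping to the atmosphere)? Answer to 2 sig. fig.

9.4 K

Areal heat capacity C = ρ c_p D = 1000 × 4170 × 37.2 = 1.55×10^8 J/(m²·K).
Angular frequency ω = 2π / T = 2π / 3.15×10^7 s = 1.99×10^-7 s⁻¹.
Cω = 1.55×10^8 × 1.99×10^-7 = 30.9 W/(m²·K).
Amplitude A = F₀ / (Cω) = 291 / 30.9 = 9.42 K.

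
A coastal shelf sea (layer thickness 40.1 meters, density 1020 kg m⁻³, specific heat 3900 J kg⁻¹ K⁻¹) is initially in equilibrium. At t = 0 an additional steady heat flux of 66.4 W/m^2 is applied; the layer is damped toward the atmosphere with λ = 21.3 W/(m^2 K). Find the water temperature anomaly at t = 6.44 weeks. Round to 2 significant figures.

1.3 K

Areal heat capacity C = ρ c_p D = 1020 × 3900 × 40.1 = 1.60×10^8 J/(m²·K).
τ = C / λ = 1.60×10^8 / 21.3 = 7.49×10^6 s.
Equilibrium anomaly ΔT_eq = F / λ = 66.4 / 21.3 = 3.12 K.
t = 6.44 weeks = 3.89×10^6 s, so t/τ = 0.520.
ΔT(t) = ΔT_eq (1 − e^(−t/τ)) = 3.12 × (1 − e^−0.520) = 1.26 K.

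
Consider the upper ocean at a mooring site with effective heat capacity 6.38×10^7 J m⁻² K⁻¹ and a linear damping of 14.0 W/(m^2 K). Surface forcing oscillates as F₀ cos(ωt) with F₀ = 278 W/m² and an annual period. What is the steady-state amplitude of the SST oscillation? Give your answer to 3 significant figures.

Areal heat capacity C = 6.38×10^7 J m⁻² K⁻¹ (given).
Angular frequency ω = 2π / T = 2π / 3.15×10^7 s = 1.99×10^-7 s⁻¹.
√((Cω)² + λ²) = √((12.7)² + 14.0²) = 18.9 W/(m²·K).
Amplitude A = F₀ / √((Cω)²+λ²) = 278 / 18.9 = 14.7 K.

14.7 K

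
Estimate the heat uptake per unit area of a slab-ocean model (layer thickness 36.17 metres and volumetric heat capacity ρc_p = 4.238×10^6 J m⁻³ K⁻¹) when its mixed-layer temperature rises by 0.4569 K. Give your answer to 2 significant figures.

Areal heat capacity C = ρc_p × D = 4.238×10^6 × 36.17 = 1.53×10^8 J m⁻² K⁻¹.
ΔQ = C ΔT = 1.53×10^8 × 0.4569 = 7.00×10^7 J/m².

7.0×10^7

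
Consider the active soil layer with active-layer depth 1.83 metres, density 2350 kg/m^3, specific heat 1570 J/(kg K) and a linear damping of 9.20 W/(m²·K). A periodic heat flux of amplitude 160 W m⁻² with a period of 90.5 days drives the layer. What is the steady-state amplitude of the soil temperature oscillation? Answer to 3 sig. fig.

Areal heat capacity C = ρ c_p D = 2350 × 1570 × 1.83 = 6.75×10^6 J/(m²·K).
Angular frequency ω = 2π / T = 2π / 7.82×10^6 s = 8.04×10^-7 s⁻¹.
√((Cω)² + λ²) = √((5.43)² + 9.20²) = 10.7 W/(m²·K).
Amplitude A = F₀ / √((Cω)²+λ²) = 160 / 10.7 = 15.0 K.

15.0 K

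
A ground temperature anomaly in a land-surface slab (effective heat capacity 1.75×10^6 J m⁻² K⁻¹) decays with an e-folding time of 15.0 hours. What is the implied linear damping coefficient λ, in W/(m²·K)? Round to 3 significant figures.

32.4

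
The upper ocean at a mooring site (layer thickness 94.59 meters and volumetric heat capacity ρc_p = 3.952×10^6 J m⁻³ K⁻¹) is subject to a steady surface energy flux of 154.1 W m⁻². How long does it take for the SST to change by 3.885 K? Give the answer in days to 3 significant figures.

109 days

Areal heat capacity C = ρc_p × D = 3.952×10^6 × 94.59 = 3.74×10^8 J/(m²·K).
Time required: Δt = C ΔT / F = 3.74×10^8 × 3.885 / 154.1 = 9.42×10^6 s.
In days: 9.42×10^6 s / (86400 s/day) = 109 days.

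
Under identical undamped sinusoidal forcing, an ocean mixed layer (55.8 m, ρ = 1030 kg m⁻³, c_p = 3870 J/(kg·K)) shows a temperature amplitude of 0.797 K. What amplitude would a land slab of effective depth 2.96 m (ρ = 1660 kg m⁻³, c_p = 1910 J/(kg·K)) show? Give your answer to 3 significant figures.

C_ocean = 2.22×10^8 J/(m²·K); C_land = 9.38×10^6 J/(m²·K).
A ∝ 1/C ⇒ A_land = A_ocean × C_ocean/C_land = 0.797 × 23.7 = 18.9 K.

18.9 K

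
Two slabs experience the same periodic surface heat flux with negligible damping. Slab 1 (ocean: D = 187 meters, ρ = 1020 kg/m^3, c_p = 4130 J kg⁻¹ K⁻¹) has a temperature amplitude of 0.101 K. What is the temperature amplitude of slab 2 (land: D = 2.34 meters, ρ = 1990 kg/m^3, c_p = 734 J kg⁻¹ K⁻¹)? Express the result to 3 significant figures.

C_ocean = 7.88×10^8 J/(m²·K); C_land = 3.42×10^6 J/(m²·K).
A ∝ 1/C ⇒ A_land = A_ocean × C_ocean/C_land = 0.101 × 230 = 23.3 K.

23.3 K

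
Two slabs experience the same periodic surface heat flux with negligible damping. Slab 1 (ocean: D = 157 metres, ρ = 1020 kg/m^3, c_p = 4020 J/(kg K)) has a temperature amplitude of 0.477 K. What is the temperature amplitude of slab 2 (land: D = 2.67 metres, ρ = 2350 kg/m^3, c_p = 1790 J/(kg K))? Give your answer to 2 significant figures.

27 K

C_ocean = 6.44×10^8 J/(m²·K); C_land = 1.12×10^7 J/(m²·K).
A ∝ 1/C ⇒ A_land = A_ocean × C_ocean/C_land = 0.477 × 57.3 = 27.3 K.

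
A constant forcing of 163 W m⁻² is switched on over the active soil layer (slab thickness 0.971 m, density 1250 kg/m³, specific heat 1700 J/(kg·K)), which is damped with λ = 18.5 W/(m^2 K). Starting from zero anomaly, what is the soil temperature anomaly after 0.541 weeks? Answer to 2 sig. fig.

8.3 K

Areal heat capacity C = ρ c_p D = 1250 × 1700 × 0.971 = 2.06×10^6 J/(m²·K).
τ = C / λ = 2.06×10^6 / 18.5 = 1.12×10^5 s.
Equilibrium anomaly ΔT_eq = F / λ = 163 / 18.5 = 8.81 K.
t = 0.541 weeks = 3.27×10^5 s, so t/τ = 2.93.
ΔT(t) = ΔT_eq (1 − e^(−t/τ)) = 8.81 × (1 − e^−2.93) = 8.34 K.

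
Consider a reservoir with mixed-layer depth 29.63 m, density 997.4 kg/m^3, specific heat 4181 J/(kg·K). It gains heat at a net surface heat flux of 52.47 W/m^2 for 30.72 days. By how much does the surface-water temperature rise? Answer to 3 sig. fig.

1.13 K

Areal heat capacity C = ρ c_p D = 997.4 × 4181 × 29.63 = 1.24×10^8 J m⁻² K⁻¹.
Net heat input Q = F Δt = 52.47 × (30.72 days × 86400 s/day) = 1.39×10^8 J/m².
ΔT = Q / C = 1.39×10^8 / 1.24×10^8 = 1.13 K.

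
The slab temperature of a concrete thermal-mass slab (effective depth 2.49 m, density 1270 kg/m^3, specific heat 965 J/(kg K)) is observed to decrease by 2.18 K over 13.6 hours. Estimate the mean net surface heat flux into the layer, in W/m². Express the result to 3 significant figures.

Areal heat capacity C = ρ c_p D = 1270 × 965 × 2.49 = 3.05×10^6 J/(m²·K).
Required heat per unit area: Q = C ΔT = 3.05×10^6 × -2.18 = -6.65×10^6 J/m².
Flux F = Q / Δt = -6.65×10^6 / 49000 s = -136 W/m².

-136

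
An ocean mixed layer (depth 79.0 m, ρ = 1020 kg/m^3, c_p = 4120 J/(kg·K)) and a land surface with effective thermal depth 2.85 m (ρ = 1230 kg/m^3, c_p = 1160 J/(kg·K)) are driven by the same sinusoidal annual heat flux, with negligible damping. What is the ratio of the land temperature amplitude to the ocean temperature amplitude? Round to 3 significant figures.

C_ocean = 1020 × 4120 × 79.0 = 3.32×10^8 J/(m²·K).
C_land = 1230 × 1160 × 2.85 = 4.07×10^6 J/(m²·K).
Undamped amplitude ∝ 1/C, so A_land/A_ocean = C_ocean/C_land = 81.6.

81.6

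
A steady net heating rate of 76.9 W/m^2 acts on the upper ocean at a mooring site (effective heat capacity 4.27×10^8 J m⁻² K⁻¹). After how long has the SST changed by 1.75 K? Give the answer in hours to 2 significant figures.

Areal heat capacity C = 4.27×10^8 J m⁻² K⁻¹ (given).
Time required: Δt = C ΔT / F = 4.27×10^8 × 1.75 / 76.9 = 9.72×10^6 s.
In hours: 9.72×10^6 s / (3600 s/hour) = 2700 hours.

2700 hours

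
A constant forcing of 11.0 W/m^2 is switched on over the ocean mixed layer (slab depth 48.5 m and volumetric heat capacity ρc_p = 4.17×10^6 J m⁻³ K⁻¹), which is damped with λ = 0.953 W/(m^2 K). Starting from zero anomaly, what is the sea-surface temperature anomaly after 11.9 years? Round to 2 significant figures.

Areal heat capacity C = ρc_p × D = 4.17×10^6 × 48.5 = 2.02×10^8 J/(m²·K).
τ = C / λ = 2.02×10^8 / 0.953 = 2.12×10^8 s.
Equilibrium anomaly ΔT_eq = F / λ = 11.0 / 0.953 = 11.5 K.
t = 11.9 years = 3.76×10^8 s, so t/τ = 1.77.
ΔT(t) = ΔT_eq (1 − e^(−t/τ)) = 11.5 × (1 − e^−1.77) = 9.58 K.

9.6 K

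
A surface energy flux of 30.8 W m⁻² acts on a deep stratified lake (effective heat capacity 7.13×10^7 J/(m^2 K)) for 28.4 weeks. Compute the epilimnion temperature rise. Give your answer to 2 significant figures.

Areal heat capacity C = 7.13×10^7 J/(m^2 K) (given).
Net heat input Q = F Δt = 30.8 × (28.4 weeks × 6.048×10^5 s/week) = 5.29×10^8 J/m².
ΔT = Q / C = 5.29×10^8 / 7.13×10^7 = 7.42 K.

7.4 K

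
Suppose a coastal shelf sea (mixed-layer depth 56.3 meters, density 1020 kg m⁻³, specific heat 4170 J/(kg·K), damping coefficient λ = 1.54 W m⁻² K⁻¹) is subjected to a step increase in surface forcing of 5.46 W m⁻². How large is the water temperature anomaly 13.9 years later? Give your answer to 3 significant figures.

3.33 K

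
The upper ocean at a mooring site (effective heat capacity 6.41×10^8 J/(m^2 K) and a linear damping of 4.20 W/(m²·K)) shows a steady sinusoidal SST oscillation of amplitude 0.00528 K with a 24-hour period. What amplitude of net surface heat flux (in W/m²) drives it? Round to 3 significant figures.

246

Areal heat capacity C = 6.41×10^8 J/(m^2 K) (given).
ω = 2π / 86400 s = 7.27×10^-5 s⁻¹.
√((Cω)² + λ²) = √((46600)² + 4.20²) = 46600 W/(m²·K).
F₀ = A × √((Cω)²+λ²) = 0.00528 × 46600 = 246 W/m².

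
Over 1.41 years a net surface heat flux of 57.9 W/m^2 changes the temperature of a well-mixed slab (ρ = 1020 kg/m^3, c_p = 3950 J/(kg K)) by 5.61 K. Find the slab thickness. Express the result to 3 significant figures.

Heat input Q = F Δt = 57.9 × 4.45×10^7 s = 2.58×10^9 J/m².
Required areal heat capacity C = Q / ΔT = 4.59×10^8 J/(m²·K).
Depth D = C / (ρ c_p) = 4.59×10^8 / (1020 × 3950) = 114 m.

114 m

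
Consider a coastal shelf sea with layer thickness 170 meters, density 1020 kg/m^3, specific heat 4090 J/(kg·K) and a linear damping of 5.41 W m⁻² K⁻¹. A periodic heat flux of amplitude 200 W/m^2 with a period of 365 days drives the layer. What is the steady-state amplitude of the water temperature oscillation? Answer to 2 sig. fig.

Areal heat capacity C = ρ c_p D = 1020 × 4090 × 170 = 7.09×10^8 J/(m^2 K).
Angular frequency ω = 2π / T = 2π / 3.15×10^7 s = 1.99×10^-7 s⁻¹.
√((Cω)² + λ²) = √((141)² + 5.41²) = 141 W/(m²·K).
Amplitude A = F₀ / √((Cω)²+λ²) = 200 / 141 = 1.41 K.

1.4 K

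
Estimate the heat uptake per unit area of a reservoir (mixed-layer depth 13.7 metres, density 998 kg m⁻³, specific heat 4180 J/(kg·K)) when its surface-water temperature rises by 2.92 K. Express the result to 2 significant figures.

1.7×10^8

Areal heat capacity C = ρ c_p D = 998 × 4180 × 13.7 = 5.72×10^7 J m⁻² K⁻¹.
ΔQ = C ΔT = 5.72×10^7 × 2.92 = 1.67×10^8 J/m².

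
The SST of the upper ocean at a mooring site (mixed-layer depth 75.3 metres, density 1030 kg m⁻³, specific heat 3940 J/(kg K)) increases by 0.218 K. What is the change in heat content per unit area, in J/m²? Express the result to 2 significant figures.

6.7×10^7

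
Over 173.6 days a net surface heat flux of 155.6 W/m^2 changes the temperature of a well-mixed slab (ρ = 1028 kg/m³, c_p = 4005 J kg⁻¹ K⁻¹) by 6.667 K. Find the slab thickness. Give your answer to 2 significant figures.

85 m

Heat input Q = F Δt = 155.6 × 1.50×10^7 s = 2.33×10^9 J/m².
Required areal heat capacity C = Q / ΔT = 3.50×10^8 J/(m²·K).
Depth D = C / (ρ c_p) = 3.50×10^8 / (1028 × 4005) = 85.0 m.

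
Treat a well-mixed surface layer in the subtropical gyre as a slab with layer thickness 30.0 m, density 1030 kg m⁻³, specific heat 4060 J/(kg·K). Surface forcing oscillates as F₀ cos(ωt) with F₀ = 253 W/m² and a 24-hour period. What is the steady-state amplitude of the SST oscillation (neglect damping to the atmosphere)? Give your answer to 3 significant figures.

Areal heat capacity C = ρ c_p D = 1030 × 4060 × 30.0 = 1.25×10^8 J/(m^2 K).
Angular frequency ω = 2π / T = 2π / 86400 s = 7.27×10^-5 s⁻¹.
Cω = 1.25×10^8 × 7.27×10^-5 = 9120 W/(m²·K).
Amplitude A = F₀ / (Cω) = 253 / 9120 = 0.0277 K.

0.0277 K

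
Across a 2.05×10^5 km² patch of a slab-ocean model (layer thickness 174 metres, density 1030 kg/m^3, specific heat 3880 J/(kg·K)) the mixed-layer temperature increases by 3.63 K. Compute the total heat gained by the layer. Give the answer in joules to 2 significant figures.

5.2×10^20 J

Areal heat capacity C = ρ c_p D = 1030 × 3880 × 174 = 6.95×10^8 J m⁻² K⁻¹.
Heat per unit area: q = C ΔT = 6.95×10^8 × 3.63 = 2.52×10^9 J/m².
Total heat: Q = q × A = 2.52×10^9 × (2.05×10^5 × 10⁶ m²) = 5.17×10^20 J.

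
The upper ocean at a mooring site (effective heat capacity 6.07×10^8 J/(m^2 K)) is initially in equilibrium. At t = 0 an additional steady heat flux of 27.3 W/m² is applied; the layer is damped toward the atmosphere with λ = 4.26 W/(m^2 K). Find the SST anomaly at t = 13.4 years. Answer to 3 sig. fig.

6.08 K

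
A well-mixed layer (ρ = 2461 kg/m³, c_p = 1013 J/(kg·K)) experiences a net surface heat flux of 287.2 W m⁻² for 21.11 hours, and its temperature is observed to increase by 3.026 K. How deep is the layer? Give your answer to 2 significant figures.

Heat input Q = F Δt = 287.2 × 76000 s = 2.18×10^7 J/m².
Required areal heat capacity C = Q / ΔT = 7.21×10^6 J/(m²·K).
Depth D = C / (ρ c_p) = 7.21×10^6 / (2461 × 1013) = 2.89 m.

2.9 m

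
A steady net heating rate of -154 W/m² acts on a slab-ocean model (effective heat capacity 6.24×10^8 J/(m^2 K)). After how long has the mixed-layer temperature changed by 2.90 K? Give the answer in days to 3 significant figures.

136 days

Areal heat capacity C = 6.24×10^8 J/(m^2 K) (given).
Time required: Δt = C ΔT / F = 6.24×10^8 × -2.90 / -154 = 1.18×10^7 s.
In days: 1.18×10^7 s / (86400 s/day) = 136 days.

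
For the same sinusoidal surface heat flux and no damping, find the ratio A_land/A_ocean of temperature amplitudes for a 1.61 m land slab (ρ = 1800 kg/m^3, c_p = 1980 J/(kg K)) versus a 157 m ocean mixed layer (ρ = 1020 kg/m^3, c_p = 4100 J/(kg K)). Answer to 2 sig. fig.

C_ocean = 1020 × 4100 × 157 = 6.57×10^8 J/(m²·K).
C_land = 1800 × 1980 × 1.61 = 5.74×10^6 J/(m²·K).
Undamped amplitude ∝ 1/C, so A_land/A_ocean = C_ocean/C_land = 114.

110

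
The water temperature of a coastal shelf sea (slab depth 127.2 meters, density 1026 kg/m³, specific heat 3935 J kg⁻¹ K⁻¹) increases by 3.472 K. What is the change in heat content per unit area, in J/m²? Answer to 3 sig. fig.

Areal heat capacity C = ρ c_p D = 1026 × 3935 × 127.2 = 5.14×10^8 J m⁻² K⁻¹.
ΔQ = C ΔT = 5.14×10^8 × 3.472 = 1.78×10^9 J/m².

1.78×10^9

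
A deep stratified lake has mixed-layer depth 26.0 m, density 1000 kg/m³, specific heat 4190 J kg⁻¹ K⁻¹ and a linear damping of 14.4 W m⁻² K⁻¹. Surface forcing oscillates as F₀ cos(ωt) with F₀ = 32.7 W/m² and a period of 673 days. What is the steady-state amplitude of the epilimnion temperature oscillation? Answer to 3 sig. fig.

Areal heat capacity C = ρ c_p D = 1000 × 4190 × 26.0 = 1.09×10^8 J/(m²·K).
Angular frequency ω = 2π / T = 2π / 5.81×10^7 s = 1.08×10^-7 s⁻¹.
√((Cω)² + λ²) = √((11.8)² + 14.4²) = 18.6 W/(m²·K).
Amplitude A = F₀ / √((Cω)²+λ²) = 32.7 / 18.6 = 1.76 K.

1.76 K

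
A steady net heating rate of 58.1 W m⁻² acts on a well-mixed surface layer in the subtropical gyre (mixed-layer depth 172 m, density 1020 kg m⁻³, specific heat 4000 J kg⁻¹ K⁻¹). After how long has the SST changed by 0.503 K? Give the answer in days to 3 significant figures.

70.3 days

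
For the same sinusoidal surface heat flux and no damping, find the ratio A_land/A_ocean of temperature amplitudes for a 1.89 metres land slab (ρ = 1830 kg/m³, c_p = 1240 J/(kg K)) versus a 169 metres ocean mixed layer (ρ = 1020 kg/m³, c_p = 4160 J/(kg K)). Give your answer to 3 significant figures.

167

C_ocean = 1020 × 4160 × 169 = 7.17×10^8 J/(m²·K).
C_land = 1830 × 1240 × 1.89 = 4.29×10^6 J/(m²·K).
Undamped amplitude ∝ 1/C, so A_land/A_ocean = C_ocean/C_land = 167.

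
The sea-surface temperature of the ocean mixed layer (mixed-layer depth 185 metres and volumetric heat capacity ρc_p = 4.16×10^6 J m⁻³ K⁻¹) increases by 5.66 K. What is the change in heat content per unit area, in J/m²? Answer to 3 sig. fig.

4.36×10^9

Areal heat capacity C = ρc_p × D = 4.16×10^6 × 185 = 7.70×10^8 J/(m²·K).
ΔQ = C ΔT = 7.70×10^8 × 5.66 = 4.36×10^9 J/m².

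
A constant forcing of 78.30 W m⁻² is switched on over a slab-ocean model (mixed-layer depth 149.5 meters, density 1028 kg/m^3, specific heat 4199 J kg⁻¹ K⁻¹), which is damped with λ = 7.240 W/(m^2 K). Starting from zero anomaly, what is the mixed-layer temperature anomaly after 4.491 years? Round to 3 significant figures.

Areal heat capacity C = ρ c_p D = 1028 × 4199 × 149.5 = 6.45×10^8 J/(m²·K).
τ = C / λ = 6.45×10^8 / 7.240 = 8.91×10^7 s.
Equilibrium anomaly ΔT_eq = F / λ = 78.30 / 7.240 = 10.8 K.
t = 4.491 years = 1.42×10^8 s, so t/τ = 1.59.
ΔT(t) = ΔT_eq (1 − e^(−t/τ)) = 10.8 × (1 − e^−1.59) = 8.61 K.

8.61 K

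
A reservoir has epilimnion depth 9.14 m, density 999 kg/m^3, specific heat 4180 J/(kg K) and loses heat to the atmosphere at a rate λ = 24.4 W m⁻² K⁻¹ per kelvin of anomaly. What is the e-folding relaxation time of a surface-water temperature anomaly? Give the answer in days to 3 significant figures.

Areal heat capacity C = ρ c_p D = 999 × 4180 × 9.14 = 3.82×10^7 J/(m^2 K).
Relaxation time τ = C / λ = 3.82×10^7 / 24.4 = 1.56×10^6 s.
In days: 1.56×10^6 s / (86400 s/day) = 18.1 days.

18.1 days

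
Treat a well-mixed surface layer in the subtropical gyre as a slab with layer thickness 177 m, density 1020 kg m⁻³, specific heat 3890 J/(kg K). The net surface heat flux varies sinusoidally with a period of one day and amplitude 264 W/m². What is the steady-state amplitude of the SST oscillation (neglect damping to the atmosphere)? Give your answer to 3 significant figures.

Areal heat capacity C = ρ c_p D = 1020 × 3890 × 177 = 7.02×10^8 J/(m²·K).
Angular frequency ω = 2π / T = 2π / 86400 s = 7.27×10^-5 s⁻¹.
Cω = 7.02×10^8 × 7.27×10^-5 = 51100 W/(m²·K).
Amplitude A = F₀ / (Cω) = 264 / 51100 = 0.00517 K.

0.00517 K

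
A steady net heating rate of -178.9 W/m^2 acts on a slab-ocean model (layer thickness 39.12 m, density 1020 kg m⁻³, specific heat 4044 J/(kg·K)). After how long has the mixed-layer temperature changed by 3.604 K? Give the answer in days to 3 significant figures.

37.6 days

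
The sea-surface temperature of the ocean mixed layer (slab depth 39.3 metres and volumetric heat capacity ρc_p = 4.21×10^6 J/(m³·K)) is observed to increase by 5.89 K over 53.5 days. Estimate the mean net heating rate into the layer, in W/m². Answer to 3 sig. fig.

Areal heat capacity C = ρc_p × D = 4.21×10^6 × 39.3 = 1.65×10^8 J/(m²·K).
Required heat per unit area: Q = C ΔT = 1.65×10^8 × 5.89 = 9.75×10^8 J/m².
Flux F = Q / Δt = 9.75×10^8 / 4.62×10^6 s = 211 W/m².

211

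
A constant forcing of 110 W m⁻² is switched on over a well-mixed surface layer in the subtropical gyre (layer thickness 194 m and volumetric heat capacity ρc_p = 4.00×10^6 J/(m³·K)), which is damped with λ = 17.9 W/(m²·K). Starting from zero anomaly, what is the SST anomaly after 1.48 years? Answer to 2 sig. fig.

Areal heat capacity C = ρc_p × D = 4.00×10^6 × 194 = 7.76×10^8 J/(m²·K).
τ = C / λ = 7.76×10^8 / 17.9 = 4.34×10^7 s.
Equilibrium anomaly ΔT_eq = F / λ = 110 / 17.9 = 6.15 K.
t = 1.48 years = 4.67×10^7 s, so t/τ = 1.08.
ΔT(t) = ΔT_eq (1 − e^(−t/τ)) = 6.15 × (1 − e^−1.08) = 4.05 K.

4.1 K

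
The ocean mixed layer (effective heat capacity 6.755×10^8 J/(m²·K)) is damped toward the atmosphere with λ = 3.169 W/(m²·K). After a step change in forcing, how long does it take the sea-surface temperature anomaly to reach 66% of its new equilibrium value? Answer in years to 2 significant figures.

7.3 years

Areal heat capacity C = 6.755×10^8 J/(m²·K) (given).
τ = C / λ = 6.76×10^8 / 3.169 = 2.13×10^8 s.
Fraction reached: 1 − e^(−t/τ) = 0.66 ⇒ t = −τ ln(1 − 0.66) = τ × 1.08.
t = 2.30×10^8 s = 7.29 years.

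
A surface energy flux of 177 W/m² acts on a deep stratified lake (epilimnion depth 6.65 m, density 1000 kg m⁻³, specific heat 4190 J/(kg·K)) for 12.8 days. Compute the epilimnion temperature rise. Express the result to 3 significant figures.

7.03 K

Areal heat capacity C = ρ c_p D = 1000 × 4190 × 6.65 = 2.79×10^7 J m⁻² K⁻¹.
Net heat input Q = F Δt = 177 × (12.8 days × 86400 s/day) = 1.96×10^8 J/m².
ΔT = Q / C = 1.96×10^8 / 2.79×10^7 = 7.03 K.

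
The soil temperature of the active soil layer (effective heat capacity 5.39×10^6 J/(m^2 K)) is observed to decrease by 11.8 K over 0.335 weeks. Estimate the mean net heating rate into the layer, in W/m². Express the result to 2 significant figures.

-310

Areal heat capacity C = 5.39×10^6 J/(m^2 K) (given).
Required heat per unit area: Q = C ΔT = 5.39×10^6 × -11.8 = -6.36×10^7 J/m².
Flux F = Q / Δt = -6.36×10^7 / 2.03×10^5 s = -314 W/m².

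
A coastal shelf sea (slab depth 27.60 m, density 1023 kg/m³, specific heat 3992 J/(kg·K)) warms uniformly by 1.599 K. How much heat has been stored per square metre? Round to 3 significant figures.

Areal heat capacity C = ρ c_p D = 1023 × 3992 × 27.60 = 1.13×10^8 J m⁻² K⁻¹.
ΔQ = C ΔT = 1.13×10^8 × 1.599 = 1.80×10^8 J/m².

1.80×10^8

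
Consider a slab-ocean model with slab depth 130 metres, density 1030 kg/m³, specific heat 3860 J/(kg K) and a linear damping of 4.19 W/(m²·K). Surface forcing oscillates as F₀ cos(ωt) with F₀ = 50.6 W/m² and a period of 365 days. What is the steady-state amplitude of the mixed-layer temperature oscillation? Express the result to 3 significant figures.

Areal heat capacity C = ρ c_p D = 1030 × 3860 × 130 = 5.17×10^8 J m⁻² K⁻¹.
Angular frequency ω = 2π / T = 2π / 3.15×10^7 s = 1.99×10^-7 s⁻¹.
√((Cω)² + λ²) = √((103)² + 4.19²) = 103 W/(m²·K).
Amplitude A = F₀ / √((Cω)²+λ²) = 50.6 / 103 = 0.491 K.

0.491 K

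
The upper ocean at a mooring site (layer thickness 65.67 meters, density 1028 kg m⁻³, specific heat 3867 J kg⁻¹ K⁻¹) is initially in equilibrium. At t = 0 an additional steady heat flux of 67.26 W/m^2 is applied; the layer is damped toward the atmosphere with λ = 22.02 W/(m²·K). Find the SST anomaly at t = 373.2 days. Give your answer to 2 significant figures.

Areal heat capacity C = ρ c_p D = 1028 × 3867 × 65.67 = 2.61×10^8 J/(m²·K).
τ = C / λ = 2.61×10^8 / 22.02 = 1.19×10^7 s.
Equilibrium anomaly ΔT_eq = F / λ = 67.26 / 22.02 = 3.05 K.
t = 373.2 days = 3.22×10^7 s, so t/τ = 2.72.
ΔT(t) = ΔT_eq (1 − e^(−t/τ)) = 3.05 × (1 − e^−2.72) = 2.85 K.

2.9 K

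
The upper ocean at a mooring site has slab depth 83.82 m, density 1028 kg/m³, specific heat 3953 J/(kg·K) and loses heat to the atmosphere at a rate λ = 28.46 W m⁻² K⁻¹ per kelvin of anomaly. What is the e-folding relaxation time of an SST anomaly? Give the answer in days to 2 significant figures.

140 days

Areal heat capacity C = ρ c_p D = 1028 × 3953 × 83.82 = 3.41×10^8 J/(m^2 K).
Relaxation time τ = C / λ = 3.41×10^8 / 28.46 = 1.20×10^7 s.
In days: 1.20×10^7 s / (86400 s/day) = 139 days.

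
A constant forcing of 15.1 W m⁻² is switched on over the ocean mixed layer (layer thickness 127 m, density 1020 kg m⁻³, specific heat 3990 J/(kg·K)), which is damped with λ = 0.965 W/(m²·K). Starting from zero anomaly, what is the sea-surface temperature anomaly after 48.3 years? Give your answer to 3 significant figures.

Areal heat capacity C = ρ c_p D = 1020 × 3990 × 127 = 5.17×10^8 J m⁻² K⁻¹.
τ = C / λ = 5.17×10^8 / 0.965 = 5.36×10^8 s.
Equilibrium anomaly ΔT_eq = F / λ = 15.1 / 0.965 = 15.6 K.
t = 48.3 years = 1.52×10^9 s, so t/τ = 2.85.
ΔT(t) = ΔT_eq (1 − e^(−t/τ)) = 15.6 × (1 − e^−2.85) = 14.7 K.

14.7 K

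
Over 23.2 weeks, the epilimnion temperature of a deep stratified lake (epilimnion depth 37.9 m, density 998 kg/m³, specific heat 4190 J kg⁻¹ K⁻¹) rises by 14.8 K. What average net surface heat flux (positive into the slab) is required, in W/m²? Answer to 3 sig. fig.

Areal heat capacity C = ρ c_p D = 998 × 4190 × 37.9 = 1.58×10^8 J/(m^2 K).
Required heat per unit area: Q = C ΔT = 1.58×10^8 × 14.8 = 2.35×10^9 J/m².
Flux F = Q / Δt = 2.35×10^9 / 1.40×10^7 s = 167 W/m².

167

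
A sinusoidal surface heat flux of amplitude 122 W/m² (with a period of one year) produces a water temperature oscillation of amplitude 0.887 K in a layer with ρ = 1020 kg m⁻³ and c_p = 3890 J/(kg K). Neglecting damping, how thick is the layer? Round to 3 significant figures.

174 m

ω = 2π / 3.15×10^7 s = 1.99×10^-7 s⁻¹.
Required C = F₀ / (A ω) = 122 / (0.887 × 1.99×10^-7) = 6.90×10^8 J/(m²·K).
D = C / (ρ c_p) = 6.90×10^8 / (1020 × 3890) = 174 m.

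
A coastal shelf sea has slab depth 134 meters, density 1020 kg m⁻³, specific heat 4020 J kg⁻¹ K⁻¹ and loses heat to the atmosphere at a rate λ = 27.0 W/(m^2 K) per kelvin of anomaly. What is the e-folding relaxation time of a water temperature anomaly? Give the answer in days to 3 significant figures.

236 days

Areal heat capacity C = ρ c_p D = 1020 × 4020 × 134 = 5.49×10^8 J/(m^2 K).
Relaxation time τ = C / λ = 5.49×10^8 / 27.0 = 2.04×10^7 s.
In days: 2.04×10^7 s / (86400 s/day) = 236 days.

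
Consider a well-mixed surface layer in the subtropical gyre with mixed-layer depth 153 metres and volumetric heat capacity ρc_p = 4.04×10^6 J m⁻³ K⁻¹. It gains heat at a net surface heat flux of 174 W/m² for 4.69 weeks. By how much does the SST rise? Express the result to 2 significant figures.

Areal heat capacity C = ρc_p × D = 4.04×10^6 × 153 = 6.18×10^8 J/(m^2 K).
Net heat input Q = F Δt = 174 × (4.69 weeks × 6.048×10^5 s/week) = 4.94×10^8 J/m².
ΔT = Q / C = 4.94×10^8 / 6.18×10^8 = 0.798 K.

0.80 K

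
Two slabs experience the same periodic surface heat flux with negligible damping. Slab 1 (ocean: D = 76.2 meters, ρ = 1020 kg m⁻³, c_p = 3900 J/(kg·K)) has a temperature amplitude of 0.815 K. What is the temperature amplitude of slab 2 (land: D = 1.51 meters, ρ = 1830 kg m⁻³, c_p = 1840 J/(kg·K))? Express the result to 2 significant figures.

49 K

C_ocean = 3.03×10^8 J/(m²·K); C_land = 5.08×10^6 J/(m²·K).
A ∝ 1/C ⇒ A_land = A_ocean × C_ocean/C_land = 0.815 × 59.6 = 48.6 K.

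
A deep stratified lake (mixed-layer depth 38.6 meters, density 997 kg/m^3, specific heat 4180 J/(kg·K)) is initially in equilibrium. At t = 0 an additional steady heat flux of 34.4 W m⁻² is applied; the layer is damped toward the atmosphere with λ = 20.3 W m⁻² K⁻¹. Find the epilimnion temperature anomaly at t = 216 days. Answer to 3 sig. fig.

Areal heat capacity C = ρ c_p D = 997 × 4180 × 38.6 = 1.61×10^8 J/(m^2 K).
τ = C / λ = 1.61×10^8 / 20.3 = 7.92×10^6 s.
Equilibrium anomaly ΔT_eq = F / λ = 34.4 / 20.3 = 1.69 K.
t = 216 days = 1.87×10^7 s, so t/τ = 2.36.
ΔT(t) = ΔT_eq (1 − e^(−t/τ)) = 1.69 × (1 − e^−2.36) = 1.53 K.

1.53 K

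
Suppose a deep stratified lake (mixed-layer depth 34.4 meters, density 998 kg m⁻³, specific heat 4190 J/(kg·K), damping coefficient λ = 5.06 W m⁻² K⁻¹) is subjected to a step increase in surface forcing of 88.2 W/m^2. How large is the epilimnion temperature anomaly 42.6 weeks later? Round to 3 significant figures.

Areal heat capacity C = ρ c_p D = 998 × 4190 × 34.4 = 1.44×10^8 J/(m²·K).
τ = C / λ = 1.44×10^8 / 5.06 = 2.84×10^7 s.
Equilibrium anomaly ΔT_eq = F / λ = 88.2 / 5.06 = 17.4 K.
t = 42.6 weeks = 2.58×10^7 s, so t/τ = 0.906.
ΔT(t) = ΔT_eq (1 − e^(−t/τ)) = 17.4 × (1 − e^−0.906) = 10.4 K.

10.4 K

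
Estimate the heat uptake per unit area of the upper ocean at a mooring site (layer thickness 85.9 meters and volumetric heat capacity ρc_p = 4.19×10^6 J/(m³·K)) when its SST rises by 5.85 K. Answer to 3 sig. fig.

2.11×10^9

Areal heat capacity C = ρc_p × D = 4.19×10^6 × 85.9 = 3.60×10^8 J/(m^2 K).
ΔQ = C ΔT = 3.60×10^8 × 5.85 = 2.11×10^9 J/m².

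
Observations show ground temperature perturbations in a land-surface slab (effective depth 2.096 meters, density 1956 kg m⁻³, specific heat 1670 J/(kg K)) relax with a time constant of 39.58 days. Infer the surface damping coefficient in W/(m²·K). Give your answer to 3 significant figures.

2.00

Areal heat capacity C = ρ c_p D = 1956 × 1670 × 2.096 = 6.85×10^6 J m⁻² K⁻¹.
τ = 39.58 days = 3.42×10^6 s.
λ = C / τ = 6.85×10^6 / 3.42×10^6 = 2.00 W/(m²·K).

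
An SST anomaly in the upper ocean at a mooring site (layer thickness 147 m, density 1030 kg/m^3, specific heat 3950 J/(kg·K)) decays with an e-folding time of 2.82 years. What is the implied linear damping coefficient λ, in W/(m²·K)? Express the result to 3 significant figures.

6.72

Areal heat capacity C = ρ c_p D = 1030 × 3950 × 147 = 5.98×10^8 J m⁻² K⁻¹.
τ = 2.82 years = 8.90×10^7 s.
λ = C / τ = 5.98×10^8 / 8.90×10^7 = 6.72 W/(m²·K).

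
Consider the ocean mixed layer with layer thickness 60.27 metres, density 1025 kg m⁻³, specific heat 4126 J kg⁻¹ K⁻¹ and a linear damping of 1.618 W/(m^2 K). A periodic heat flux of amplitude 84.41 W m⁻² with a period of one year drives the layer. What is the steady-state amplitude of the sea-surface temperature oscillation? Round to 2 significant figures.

Areal heat capacity C = ρ c_p D = 1025 × 4126 × 60.27 = 2.55×10^8 J m⁻² K⁻¹.
Angular frequency ω = 2π / T = 2π / 3.15×10^7 s = 1.99×10^-7 s⁻¹.
√((Cω)² + λ²) = √((50.8)² + 1.618²) = 50.8 W/(m²·K).
Amplitude A = F₀ / √((Cω)²+λ²) = 84.41 / 50.8 = 1.66 K.

1.7 K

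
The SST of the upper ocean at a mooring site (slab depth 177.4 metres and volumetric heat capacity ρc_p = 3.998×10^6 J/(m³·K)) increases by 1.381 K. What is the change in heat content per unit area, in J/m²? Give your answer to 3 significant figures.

Areal heat capacity C = ρc_p × D = 3.998×10^6 × 177.4 = 7.09×10^8 J/(m²·K).
ΔQ = C ΔT = 7.09×10^8 × 1.381 = 9.79×10^8 J/m².

9.79×10^8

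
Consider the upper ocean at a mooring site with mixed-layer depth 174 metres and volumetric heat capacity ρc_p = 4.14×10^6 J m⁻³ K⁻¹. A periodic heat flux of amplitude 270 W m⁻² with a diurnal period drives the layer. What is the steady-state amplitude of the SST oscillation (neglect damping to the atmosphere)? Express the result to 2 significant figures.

0.0052 K

Areal heat capacity C = ρc_p × D = 4.14×10^6 × 174 = 7.20×10^8 J/(m²·K).
Angular frequency ω = 2π / T = 2π / 86400 s = 7.27×10^-5 s⁻¹.
Cω = 7.20×10^8 × 7.27×10^-5 = 52400 W/(m²·K).
Amplitude A = F₀ / (Cω) = 270 / 52400 = 0.00515 K.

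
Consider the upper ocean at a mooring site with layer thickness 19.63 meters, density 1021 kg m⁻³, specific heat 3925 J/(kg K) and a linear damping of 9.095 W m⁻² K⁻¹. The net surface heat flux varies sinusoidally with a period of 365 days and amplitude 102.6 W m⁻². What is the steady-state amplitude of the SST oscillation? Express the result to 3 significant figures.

5.66 K

Areal heat capacity C = ρ c_p D = 1021 × 3925 × 19.63 = 7.87×10^7 J m⁻² K⁻¹.
Angular frequency ω = 2π / T = 2π / 3.15×10^7 s = 1.99×10^-7 s⁻¹.
√((Cω)² + λ²) = √((15.7)² + 9.095²) = 18.1 W/(m²·K).
Amplitude A = F₀ / √((Cω)²+λ²) = 102.6 / 18.1 = 5.66 K.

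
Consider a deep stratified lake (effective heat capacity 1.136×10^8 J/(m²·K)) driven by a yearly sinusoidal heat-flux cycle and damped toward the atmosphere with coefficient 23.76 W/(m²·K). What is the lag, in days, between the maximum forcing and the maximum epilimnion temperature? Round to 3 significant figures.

Areal heat capacity C = 1.136×10^8 J/(m²·K) (given).
ω = 2π / 3.15×10^7 s = 1.99×10^-7 s⁻¹.
Phase lag φ = arctan(Cω/λ) = arctan(22.6/23.76) = 0.761 rad.
Time lag = φ / ω = 0.761 / 1.99×10^-7 = 3.82×10^6 s = 44.2 days.

44.2 days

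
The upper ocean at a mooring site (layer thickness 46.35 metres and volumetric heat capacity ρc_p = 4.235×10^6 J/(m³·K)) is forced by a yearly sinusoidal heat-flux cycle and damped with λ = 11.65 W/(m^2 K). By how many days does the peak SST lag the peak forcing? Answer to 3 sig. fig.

74.4 days

Areal heat capacity C = ρc_p × D = 4.235×10^6 × 46.35 = 1.96×10^8 J/(m^2 K).
ω = 2π / 3.15×10^7 s = 1.99×10^-7 s⁻¹.
Phase lag φ = arctan(Cω/λ) = arctan(39.1/11.65) = 1.28 rad.
Time lag = φ / ω = 1.28 / 1.99×10^-7 = 6.43×10^6 s = 74.4 days.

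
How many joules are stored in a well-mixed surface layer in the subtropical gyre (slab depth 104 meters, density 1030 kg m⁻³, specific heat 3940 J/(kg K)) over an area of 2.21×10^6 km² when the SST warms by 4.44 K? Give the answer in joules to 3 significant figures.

4.14×10^21 J

Areal heat capacity C = ρ c_p D = 1030 × 3940 × 104 = 4.22×10^8 J/(m²·K).
Heat per unit area: q = C ΔT = 4.22×10^8 × 4.44 = 1.87×10^9 J/m².
Total heat: Q = q × A = 1.87×10^9 × (2.21×10^6 × 10⁶ m²) = 4.14×10^21 J.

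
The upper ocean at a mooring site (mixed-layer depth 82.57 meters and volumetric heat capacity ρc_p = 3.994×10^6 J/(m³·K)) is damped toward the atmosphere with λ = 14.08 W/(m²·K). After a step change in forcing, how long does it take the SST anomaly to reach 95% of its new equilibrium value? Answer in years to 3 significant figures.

2.22 years

Areal heat capacity C = ρc_p × D = 3.994×10^6 × 82.57 = 3.30×10^8 J/(m²·K).
τ = C / λ = 3.30×10^8 / 14.08 = 2.34×10^7 s.
Fraction reached: 1 − e^(−t/τ) = 0.95 ⇒ t = −τ ln(1 − 0.95) = τ × 3.00.
t = 7.02×10^7 s = 2.22 years.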